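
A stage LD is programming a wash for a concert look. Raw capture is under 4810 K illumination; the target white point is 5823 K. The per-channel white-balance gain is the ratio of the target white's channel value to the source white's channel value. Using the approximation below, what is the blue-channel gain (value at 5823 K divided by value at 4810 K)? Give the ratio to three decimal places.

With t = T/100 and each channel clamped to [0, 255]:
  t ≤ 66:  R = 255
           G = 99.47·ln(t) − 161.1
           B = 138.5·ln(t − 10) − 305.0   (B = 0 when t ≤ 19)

At 4810 K (t = 48.1):
  B = 138.5·ln(48.1 − 10) − 305.0 = 138.5·ln 38.1 − 305.0 = 138.5·3.6402 − 305.0 = 199.170.
At 5823 K (t = 58.23):
  B = 138.5·ln(58.23 − 10) − 305.0 = 138.5·ln 48.23 − 305.0 = 138.5·3.8760 − 305.0 = 231.823.
Gain = 231.823 / 199.170 = 1.1639 → 1.164.

1.164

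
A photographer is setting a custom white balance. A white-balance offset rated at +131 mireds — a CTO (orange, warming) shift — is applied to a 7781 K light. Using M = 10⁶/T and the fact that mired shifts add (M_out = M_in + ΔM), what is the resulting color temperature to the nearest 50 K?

3850 K

M_in = 10⁶/7781 = 128.52 mireds.
M_out = 128.52 + (+131) = 259.52 mireds.
T_out = 10⁶/259.52 = 3853.3 K → 3850 K.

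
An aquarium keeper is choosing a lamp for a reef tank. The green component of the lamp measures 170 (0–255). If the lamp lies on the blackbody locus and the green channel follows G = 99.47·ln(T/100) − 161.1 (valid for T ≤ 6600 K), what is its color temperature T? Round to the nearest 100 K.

ln t = (170 + 161.1) / 99.47 = 3.3286.
t = e^3.3286 = 27.900.
T = 100·t = 2790 K → 2800 K to the nearest 100 K.

2800 K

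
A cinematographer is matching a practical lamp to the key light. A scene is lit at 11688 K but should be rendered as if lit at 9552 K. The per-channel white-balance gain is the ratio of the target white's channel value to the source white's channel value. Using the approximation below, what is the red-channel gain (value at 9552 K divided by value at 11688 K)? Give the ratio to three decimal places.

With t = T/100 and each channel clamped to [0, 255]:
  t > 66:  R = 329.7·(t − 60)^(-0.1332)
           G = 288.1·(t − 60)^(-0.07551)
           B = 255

1.065

At 11688 K (t = 116.88):
  R = 329.7·(116.88 − 60)^(-0.1332) = 329.7·56.88^(-0.1332) = 329.7·0.58377 = 192.468.
At 9552 K (t = 95.52):
  R = 329.7·(95.52 − 60)^(-0.1332) = 329.7·35.52^(-0.1332) = 329.7·0.62155 = 204.925.
Gain = 204.925 / 192.468 = 1.0647 → 1.065.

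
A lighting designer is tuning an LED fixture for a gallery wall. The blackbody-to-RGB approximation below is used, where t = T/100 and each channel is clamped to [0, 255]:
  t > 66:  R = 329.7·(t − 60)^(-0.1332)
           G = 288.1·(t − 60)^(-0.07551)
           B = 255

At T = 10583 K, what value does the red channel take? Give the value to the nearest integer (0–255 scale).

198

t = 10583/100 = 105.83; the t > 66 branch applies.
R = 329.7·(105.83 − 60)^(-0.1332) = 329.7·45.83^(-0.1332) = 329.7·0.60081 = 198.086.
Rounded: 198.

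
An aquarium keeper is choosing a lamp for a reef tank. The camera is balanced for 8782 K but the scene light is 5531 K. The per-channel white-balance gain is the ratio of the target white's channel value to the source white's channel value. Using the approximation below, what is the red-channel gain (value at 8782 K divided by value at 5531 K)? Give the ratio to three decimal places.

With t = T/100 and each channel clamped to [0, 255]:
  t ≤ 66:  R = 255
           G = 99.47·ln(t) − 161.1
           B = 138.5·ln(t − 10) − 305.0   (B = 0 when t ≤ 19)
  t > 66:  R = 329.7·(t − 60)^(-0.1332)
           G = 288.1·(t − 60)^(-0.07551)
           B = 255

At 5531 K (t = 55.31):
  R = 255 by definition for t ≤ 66.
At 8782 K (t = 87.82):
  R = 329.7·(87.82 − 60)^(-0.1332) = 329.7·27.82^(-0.1332) = 329.7·0.64211 = 211.705.
Gain = 211.705 / 255.000 = 0.8302 → 0.830.

0.830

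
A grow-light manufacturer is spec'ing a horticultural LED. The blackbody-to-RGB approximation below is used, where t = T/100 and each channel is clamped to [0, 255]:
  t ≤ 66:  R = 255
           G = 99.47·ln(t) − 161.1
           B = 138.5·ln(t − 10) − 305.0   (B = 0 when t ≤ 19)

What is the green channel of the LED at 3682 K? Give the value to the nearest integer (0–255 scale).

198

t = 3682/100 = 36.82; the t ≤ 66 branch applies.
G = 99.47·ln 36.82 − 161.1 = 99.47·3.6060 − 161.1 = 197.593.
Rounded: 198.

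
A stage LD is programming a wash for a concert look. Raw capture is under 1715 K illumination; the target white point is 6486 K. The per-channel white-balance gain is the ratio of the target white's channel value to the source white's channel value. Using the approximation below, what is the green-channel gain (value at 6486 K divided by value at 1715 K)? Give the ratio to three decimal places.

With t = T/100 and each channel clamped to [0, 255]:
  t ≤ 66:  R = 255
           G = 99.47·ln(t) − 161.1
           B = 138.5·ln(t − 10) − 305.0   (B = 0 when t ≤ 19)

At 1715 K (t = 17.15):
  G = 99.47·ln 17.15 − 161.1 = 99.47·2.8420 − 161.1 = 121.594.
At 6486 K (t = 64.86):
  G = 99.47·ln 64.86 − 161.1 = 99.47·4.1722 − 161.1 = 253.912.
Gain = 253.912 / 121.594 = 2.0882 → 2.088.

2.088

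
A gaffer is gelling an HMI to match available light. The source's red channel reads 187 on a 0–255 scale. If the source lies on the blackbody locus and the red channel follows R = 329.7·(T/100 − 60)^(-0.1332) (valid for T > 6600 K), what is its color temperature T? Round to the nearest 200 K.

(t − 60)^(-0.1332) = 187/329.7 = 0.56718.
t − 60 = 0.56718^(1/-0.1332) = 0.56718^(-7.508) = 70.620, so t = 130.620.
T = 100·t = 13062 K → 13000 K to the nearest 200 K.

13000 K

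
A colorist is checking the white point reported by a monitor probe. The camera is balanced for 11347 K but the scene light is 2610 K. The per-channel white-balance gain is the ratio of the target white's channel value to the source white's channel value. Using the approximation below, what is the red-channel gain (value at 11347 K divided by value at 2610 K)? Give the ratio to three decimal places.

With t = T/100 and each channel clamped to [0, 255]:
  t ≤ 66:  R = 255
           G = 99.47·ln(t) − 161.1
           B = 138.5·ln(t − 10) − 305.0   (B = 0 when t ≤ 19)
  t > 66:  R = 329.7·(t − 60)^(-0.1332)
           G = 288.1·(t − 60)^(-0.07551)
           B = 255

At 2610 K (t = 26.1):
  R = 255 by definition for t ≤ 66.
At 11347 K (t = 113.47):
  R = 329.7·(113.47 − 60)^(-0.1332) = 329.7·53.47^(-0.1332) = 329.7·0.58859 = 194.059.
Gain = 194.059 / 255.000 = 0.7610 → 0.761.

0.761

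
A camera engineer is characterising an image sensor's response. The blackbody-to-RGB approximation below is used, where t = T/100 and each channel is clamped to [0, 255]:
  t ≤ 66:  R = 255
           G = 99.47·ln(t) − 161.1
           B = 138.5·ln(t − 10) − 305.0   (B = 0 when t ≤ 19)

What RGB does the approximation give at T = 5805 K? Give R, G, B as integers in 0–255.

t = 5805/100 = 58.05; the t ≤ 66 branch applies.
R = 255 by definition for t ≤ 66.
G = 99.47·ln 58.05 − 161.1 = 99.47·4.0613 − 161.1 = 242.878.
B = 138.5·ln(58.05 − 10) − 305.0 = 138.5·ln 48.05 − 305.0 = 138.5·3.8722 − 305.0 = 231.306.
Rounded: (255, 243, 231).

R=255, G=243, B=231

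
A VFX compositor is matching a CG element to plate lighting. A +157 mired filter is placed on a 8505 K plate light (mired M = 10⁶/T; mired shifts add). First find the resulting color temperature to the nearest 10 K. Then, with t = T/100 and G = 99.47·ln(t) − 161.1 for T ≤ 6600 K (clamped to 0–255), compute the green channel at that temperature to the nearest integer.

M_in = 10⁶/8505 = 117.58; M_out = 117.58 + (+157) = 274.58.
T_out = 10⁶/274.58 = 3642.0 K → 3640 K; t = 36.4.
G = 99.47·ln 36.4 − 161.1 = 99.47·3.5946 − 161.1 = 196.452.
Rounded: 196.

196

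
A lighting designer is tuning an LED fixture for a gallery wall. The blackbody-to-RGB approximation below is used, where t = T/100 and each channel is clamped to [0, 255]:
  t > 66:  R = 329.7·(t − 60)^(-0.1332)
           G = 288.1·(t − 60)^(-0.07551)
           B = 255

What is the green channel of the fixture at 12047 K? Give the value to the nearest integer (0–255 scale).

t = 12047/100 = 120.47; the t > 66 branch applies.
G = 288.1·(120.47 − 60)^(-0.07551) = 288.1·60.47^(-0.07551) = 288.1·0.73363 = 211.358.
Rounded: 211.

211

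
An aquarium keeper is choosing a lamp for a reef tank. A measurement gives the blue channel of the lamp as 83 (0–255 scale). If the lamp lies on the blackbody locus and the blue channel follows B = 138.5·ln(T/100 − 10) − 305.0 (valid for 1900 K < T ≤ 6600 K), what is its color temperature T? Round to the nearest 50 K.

2650 K

ln(t − 10) = (83 + 305.0) / 138.5 = 2.8014.
t − 10 = e^2.8014 = 16.468, so t = 26.468.
T = 100·t = 2647 K → 2650 K to the nearest 50 K.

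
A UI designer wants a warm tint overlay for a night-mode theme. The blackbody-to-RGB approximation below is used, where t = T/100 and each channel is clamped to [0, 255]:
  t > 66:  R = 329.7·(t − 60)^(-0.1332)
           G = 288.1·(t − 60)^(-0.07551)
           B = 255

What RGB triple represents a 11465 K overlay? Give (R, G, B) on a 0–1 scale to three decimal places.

(0.759, 0.835, 1.000)

t = 11465/100 = 114.65; the t > 66 branch applies.
R = 329.7·(114.65 − 60)^(-0.1332) = 329.7·54.65^(-0.1332) = 329.7·0.58688 = 193.496.
G = 288.1·(114.65 − 60)^(-0.07551) = 288.1·54.65^(-0.07551) = 288.1·0.73926 = 212.980.
B = 255 by definition for t > 66.
Dividing each by 255: (0.7588, 0.8352, 1.0000) → (0.759, 0.835, 1.000).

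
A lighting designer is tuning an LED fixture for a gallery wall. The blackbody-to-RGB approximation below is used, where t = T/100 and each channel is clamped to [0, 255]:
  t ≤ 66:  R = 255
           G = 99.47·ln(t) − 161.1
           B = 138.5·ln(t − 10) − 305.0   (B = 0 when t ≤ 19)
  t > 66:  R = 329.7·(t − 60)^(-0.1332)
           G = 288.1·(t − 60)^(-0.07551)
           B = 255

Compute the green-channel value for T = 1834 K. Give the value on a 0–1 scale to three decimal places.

0.503

t = 1834/100 = 18.34; the t ≤ 66 branch applies.
G = 99.47·ln 18.34 − 161.1 = 99.47·2.9091 − 161.1 = 128.267.
On a 0–1 scale: 128.267/255 = 0.5030 → 0.503.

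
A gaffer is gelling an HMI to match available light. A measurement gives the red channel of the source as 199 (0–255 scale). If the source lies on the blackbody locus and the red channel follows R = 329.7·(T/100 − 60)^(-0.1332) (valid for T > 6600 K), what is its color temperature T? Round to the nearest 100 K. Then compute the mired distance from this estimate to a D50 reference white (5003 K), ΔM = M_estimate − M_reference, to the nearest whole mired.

-104 mireds

(t − 60)^(-0.1332) = 199/329.7 = 0.60358.
t − 60 = 0.60358^(1/-0.1332) = 0.60358^(-7.508) = 44.273, so t = 104.273.
T = 100·t = 10427 K → 10400 K to the nearest 100 K.
M_estimate = 10⁶/10400 = 96.15; M_reference = 10⁶/5003 = 199.88.
ΔM = 96.15 − 199.88 = -103.73 → -104 mireds.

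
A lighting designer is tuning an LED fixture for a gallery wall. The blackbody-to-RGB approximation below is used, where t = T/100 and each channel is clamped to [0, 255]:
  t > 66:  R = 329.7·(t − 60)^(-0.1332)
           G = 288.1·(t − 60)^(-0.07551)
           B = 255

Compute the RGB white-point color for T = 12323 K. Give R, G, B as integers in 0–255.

t = 12323/100 = 123.23; the t > 66 branch applies.
R = 329.7·(123.23 − 60)^(-0.1332) = 329.7·63.23^(-0.1332) = 329.7·0.57560 = 189.774.
G = 288.1·(123.23 − 60)^(-0.07551) = 288.1·63.23^(-0.07551) = 288.1·0.73116 = 210.647.
B = 255 by definition for t > 66.
Rounded: (190, 211, 255).

R=190, G=211, B=255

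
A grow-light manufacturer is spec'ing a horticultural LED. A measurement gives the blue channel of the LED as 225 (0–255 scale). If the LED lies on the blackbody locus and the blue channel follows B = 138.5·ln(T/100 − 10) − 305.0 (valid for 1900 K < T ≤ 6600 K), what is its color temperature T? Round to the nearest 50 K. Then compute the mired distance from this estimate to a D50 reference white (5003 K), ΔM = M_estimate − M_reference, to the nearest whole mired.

ln(t − 10) = (225 + 305.0) / 138.5 = 3.8267.
t − 10 = e^3.8267 = 45.911, so t = 55.911.
T = 100·t = 5591 K → 5600 K to the nearest 50 K.
M_estimate = 10⁶/5600 = 178.57; M_reference = 10⁶/5003 = 199.88.
ΔM = 178.57 − 199.88 = -21.31 → -21 mireds.

-21 mireds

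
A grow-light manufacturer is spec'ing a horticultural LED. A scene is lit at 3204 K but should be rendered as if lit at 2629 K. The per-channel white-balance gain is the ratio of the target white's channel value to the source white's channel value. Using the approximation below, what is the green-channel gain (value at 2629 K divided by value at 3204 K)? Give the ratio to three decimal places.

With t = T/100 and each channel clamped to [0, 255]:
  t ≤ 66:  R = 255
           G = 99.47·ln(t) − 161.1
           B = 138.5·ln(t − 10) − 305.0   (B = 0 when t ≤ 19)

At 3204 K (t = 32.04):
  G = 99.47·ln 32.04 − 161.1 = 99.47·3.4670 − 161.1 = 183.761.
At 2629 K (t = 26.29):
  G = 99.47·ln 26.29 − 161.1 = 99.47·3.2692 − 161.1 = 164.086.
Gain = 164.086 / 183.761 = 0.8929 → 0.893.

0.893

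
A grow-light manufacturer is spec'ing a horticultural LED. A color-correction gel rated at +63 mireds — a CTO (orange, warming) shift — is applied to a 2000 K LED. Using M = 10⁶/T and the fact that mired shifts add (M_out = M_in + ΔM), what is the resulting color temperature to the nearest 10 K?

1780 K

M_in = 10⁶/2000 = 500.00 mireds.
M_out = 500.00 + (+63) = 563.00 mireds.
T_out = 10⁶/563.00 = 1776.2 K → 1780 K.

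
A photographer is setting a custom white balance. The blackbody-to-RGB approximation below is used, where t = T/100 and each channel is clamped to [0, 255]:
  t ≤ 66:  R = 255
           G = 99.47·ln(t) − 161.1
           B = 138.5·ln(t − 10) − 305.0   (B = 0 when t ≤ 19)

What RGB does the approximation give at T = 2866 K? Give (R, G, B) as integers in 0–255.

(255, 173, 100)

t = 2866/100 = 28.66; the t ≤ 66 branch applies.
R = 255 by definition for t ≤ 66.
G = 99.47·ln 28.66 − 161.1 = 99.47·3.3555 − 161.1 = 172.672.
B = 138.5·ln(28.66 − 10) − 305.0 = 138.5·ln 18.66 − 305.0 = 138.5·2.9264 − 305.0 = 100.304.
Rounded: (255, 173, 100).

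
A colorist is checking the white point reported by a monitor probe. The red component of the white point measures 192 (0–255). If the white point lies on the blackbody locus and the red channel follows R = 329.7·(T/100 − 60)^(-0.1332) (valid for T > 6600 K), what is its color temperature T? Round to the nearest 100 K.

11800 K

(t − 60)^(-0.1332) = 192/329.7 = 0.58235.
t − 60 = 0.58235^(1/-0.1332) = 0.58235^(-7.508) = 57.929, so t = 117.929.
T = 100·t = 11793 K → 11800 K to the nearest 100 K.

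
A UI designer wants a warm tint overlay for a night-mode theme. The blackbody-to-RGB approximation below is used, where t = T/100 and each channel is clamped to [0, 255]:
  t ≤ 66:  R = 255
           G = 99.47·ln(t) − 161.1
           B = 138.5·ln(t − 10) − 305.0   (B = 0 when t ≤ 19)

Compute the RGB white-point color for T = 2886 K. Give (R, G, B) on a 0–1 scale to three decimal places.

t = 2886/100 = 28.86; the t ≤ 66 branch applies.
R = 255 by definition for t ≤ 66.
G = 99.47·ln 28.86 − 161.1 = 99.47·3.3625 − 161.1 = 173.364.
B = 138.5·ln(28.86 − 10) − 305.0 = 138.5·ln 18.86 − 305.0 = 138.5·2.9370 − 305.0 = 101.780.
Dividing each by 255: (1.0000, 0.6799, 0.3991) → (1.000, 0.680, 0.399).

(1.000, 0.680, 0.399)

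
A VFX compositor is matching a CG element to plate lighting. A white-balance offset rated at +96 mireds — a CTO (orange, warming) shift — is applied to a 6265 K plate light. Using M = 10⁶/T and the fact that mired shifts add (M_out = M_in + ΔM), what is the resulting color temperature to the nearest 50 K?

3900 K

M_in = 10⁶/6265 = 159.62 mireds.
M_out = 159.62 + (+96) = 255.62 mireds.
T_out = 10⁶/255.62 = 3912.1 K → 3900 K.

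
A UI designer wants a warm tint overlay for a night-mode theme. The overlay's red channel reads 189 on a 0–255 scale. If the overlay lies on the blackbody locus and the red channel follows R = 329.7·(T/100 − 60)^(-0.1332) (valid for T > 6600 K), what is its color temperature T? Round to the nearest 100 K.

(t − 60)^(-0.1332) = 189/329.7 = 0.57325.
t − 60 = 0.57325^(1/-0.1332) = 0.57325^(-7.508) = 65.199, so t = 125.199.
T = 100·t = 12520 K → 12500 K to the nearest 100 K.

12500 K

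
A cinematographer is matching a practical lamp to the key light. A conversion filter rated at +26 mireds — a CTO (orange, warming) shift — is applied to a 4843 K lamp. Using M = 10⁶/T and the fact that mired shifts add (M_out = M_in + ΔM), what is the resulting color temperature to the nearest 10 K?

4300 K

M_in = 10⁶/4843 = 206.48 mireds.
M_out = 206.48 + (+26) = 232.48 mireds.
T_out = 10⁶/232.48 = 4301.4 K → 4300 K.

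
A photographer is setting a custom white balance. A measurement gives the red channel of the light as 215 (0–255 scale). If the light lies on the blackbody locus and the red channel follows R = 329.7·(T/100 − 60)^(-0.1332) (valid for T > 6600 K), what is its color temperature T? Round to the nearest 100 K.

(t − 60)^(-0.1332) = 215/329.7 = 0.65211.
t − 60 = 0.65211^(1/-0.1332) = 0.65211^(-7.508) = 24.774, so t = 84.774.
T = 100·t = 8477 K → 8500 K to the nearest 100 K.

8500 K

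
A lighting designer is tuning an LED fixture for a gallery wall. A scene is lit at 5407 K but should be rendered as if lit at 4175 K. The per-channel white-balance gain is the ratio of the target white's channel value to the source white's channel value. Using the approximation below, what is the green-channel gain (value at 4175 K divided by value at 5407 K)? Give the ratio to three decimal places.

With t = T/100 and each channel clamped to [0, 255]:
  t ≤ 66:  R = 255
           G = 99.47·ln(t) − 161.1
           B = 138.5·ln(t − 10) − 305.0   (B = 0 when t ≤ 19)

0.891

At 5407 K (t = 54.07):
  G = 99.47·ln 54.07 − 161.1 = 99.47·3.9903 − 161.1 = 235.813.
At 4175 K (t = 41.75):
  G = 99.47·ln 41.75 − 161.1 = 99.47·3.7317 − 161.1 = 210.092.
Gain = 210.092 / 235.813 = 0.8909 → 0.891.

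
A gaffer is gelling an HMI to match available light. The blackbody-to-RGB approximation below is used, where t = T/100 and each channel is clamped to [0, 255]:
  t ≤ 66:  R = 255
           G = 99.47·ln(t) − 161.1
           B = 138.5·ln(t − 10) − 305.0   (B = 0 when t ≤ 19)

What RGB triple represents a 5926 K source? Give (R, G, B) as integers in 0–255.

t = 5926/100 = 59.26; the t ≤ 66 branch applies.
R = 255 by definition for t ≤ 66.
G = 99.47·ln 59.26 − 161.1 = 99.47·4.0819 − 161.1 = 244.930.
B = 138.5·ln(59.26 − 10) − 305.0 = 138.5·ln 49.26 − 305.0 = 138.5·3.8971 − 305.0 = 234.750.
Rounded: (255, 245, 235).

(255, 245, 235)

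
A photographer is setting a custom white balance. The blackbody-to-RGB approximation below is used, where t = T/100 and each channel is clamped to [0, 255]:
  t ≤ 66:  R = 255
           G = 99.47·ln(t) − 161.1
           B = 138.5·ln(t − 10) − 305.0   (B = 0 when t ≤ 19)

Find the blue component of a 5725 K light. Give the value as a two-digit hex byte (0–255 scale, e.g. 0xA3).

t = 5725/100 = 57.25; the t ≤ 66 branch applies.
B = 138.5·ln(57.25 − 10) − 305.0 = 138.5·ln 47.25 − 305.0 = 138.5·3.8555 − 305.0 = 228.980.
Rounded: 229; in hex, 0xE5.

0xE5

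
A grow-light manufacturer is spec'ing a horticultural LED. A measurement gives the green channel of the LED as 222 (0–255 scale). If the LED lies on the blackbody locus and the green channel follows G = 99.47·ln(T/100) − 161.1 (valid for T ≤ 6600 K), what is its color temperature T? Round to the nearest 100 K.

ln t = (222 + 161.1) / 99.47 = 3.8514.
t = e^3.8514 = 47.059.
T = 100·t = 4706 K → 4700 K to the nearest 100 K.

4700 K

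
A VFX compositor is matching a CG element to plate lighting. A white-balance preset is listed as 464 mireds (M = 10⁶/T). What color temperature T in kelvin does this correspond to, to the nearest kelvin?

T = 10⁶ / 464 = 2155.17 K → 2155 K.

2155 K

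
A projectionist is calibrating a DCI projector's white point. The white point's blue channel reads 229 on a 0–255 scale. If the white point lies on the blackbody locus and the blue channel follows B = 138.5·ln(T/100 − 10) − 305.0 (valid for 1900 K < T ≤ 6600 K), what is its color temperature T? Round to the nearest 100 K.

ln(t − 10) = (229 + 305.0) / 138.5 = 3.8556.
t − 10 = e^3.8556 = 47.257, so t = 57.257.
T = 100·t = 5726 K → 5700 K to the nearest 100 K.

5700 K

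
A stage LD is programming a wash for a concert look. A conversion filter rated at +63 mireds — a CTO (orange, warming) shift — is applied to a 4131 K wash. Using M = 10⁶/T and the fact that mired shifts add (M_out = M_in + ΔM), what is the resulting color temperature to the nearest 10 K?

M_in = 10⁶/4131 = 242.07 mireds.
M_out = 242.07 + (+63) = 305.07 mireds.
T_out = 10⁶/305.07 = 3277.9 K → 3280 K.

3280 K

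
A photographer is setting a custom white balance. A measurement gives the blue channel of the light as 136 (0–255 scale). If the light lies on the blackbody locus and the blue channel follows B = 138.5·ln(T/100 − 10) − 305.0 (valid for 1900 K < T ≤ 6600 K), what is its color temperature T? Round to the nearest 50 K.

3400 K

ln(t − 10) = (136 + 305.0) / 138.5 = 3.1841.
t − 10 = e^3.1841 = 24.146, so t = 34.146.
T = 100·t = 3415 K → 3400 K to the nearest 50 K.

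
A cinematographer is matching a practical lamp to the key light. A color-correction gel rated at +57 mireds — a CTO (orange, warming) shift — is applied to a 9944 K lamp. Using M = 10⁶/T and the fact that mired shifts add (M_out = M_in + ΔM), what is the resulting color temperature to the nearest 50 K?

6350 K

M_in = 10⁶/9944 = 100.56 mireds.
M_out = 100.56 + (+57) = 157.56 mireds.
T_out = 10⁶/157.56 = 6346.7 K → 6350 K.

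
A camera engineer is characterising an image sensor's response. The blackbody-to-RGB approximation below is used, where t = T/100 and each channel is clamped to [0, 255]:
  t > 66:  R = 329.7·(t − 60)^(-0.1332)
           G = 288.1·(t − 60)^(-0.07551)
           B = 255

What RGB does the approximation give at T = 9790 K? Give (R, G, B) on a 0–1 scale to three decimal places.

t = 9790/100 = 97.9; the t > 66 branch applies.
R = 329.7·(97.9 − 60)^(-0.1332) = 329.7·37.9^(-0.1332) = 329.7·0.61621 = 203.163.
G = 288.1·(97.9 − 60)^(-0.07551) = 288.1·37.9^(-0.07551) = 288.1·0.75997 = 218.948.
B = 255 by definition for t > 66.
Dividing each by 255: (0.7967, 0.8586, 1.0000) → (0.797, 0.859, 1.000).

(0.797, 0.859, 1.000)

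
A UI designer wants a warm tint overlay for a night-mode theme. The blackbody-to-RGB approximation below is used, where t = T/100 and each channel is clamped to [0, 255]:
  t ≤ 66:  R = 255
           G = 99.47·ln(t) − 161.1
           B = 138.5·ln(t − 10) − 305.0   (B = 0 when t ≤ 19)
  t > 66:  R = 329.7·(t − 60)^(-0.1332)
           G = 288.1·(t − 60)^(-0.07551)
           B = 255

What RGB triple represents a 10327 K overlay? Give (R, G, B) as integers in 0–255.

t = 10327/100 = 103.27; the t > 66 branch applies.
R = 329.7·(103.27 − 60)^(-0.1332) = 329.7·43.27^(-0.1332) = 329.7·0.60542 = 199.608.
G = 288.1·(103.27 − 60)^(-0.07551) = 288.1·43.27^(-0.07551) = 288.1·0.75240 = 216.768.
B = 255 by definition for t > 66.
Rounded: (200, 217, 255).

(200, 217, 255)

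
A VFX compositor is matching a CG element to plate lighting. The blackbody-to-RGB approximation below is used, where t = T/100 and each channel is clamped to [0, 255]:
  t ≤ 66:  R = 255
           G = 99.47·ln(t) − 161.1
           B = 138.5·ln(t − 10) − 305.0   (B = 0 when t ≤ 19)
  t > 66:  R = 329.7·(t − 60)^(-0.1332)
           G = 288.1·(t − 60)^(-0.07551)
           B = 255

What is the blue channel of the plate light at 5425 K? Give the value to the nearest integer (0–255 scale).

220

t = 5425/100 = 54.25; the t ≤ 66 branch applies.
B = 138.5·ln(54.25 − 10) − 305.0 = 138.5·ln 44.25 − 305.0 = 138.5·3.7899 − 305.0 = 219.895.
Rounded: 220.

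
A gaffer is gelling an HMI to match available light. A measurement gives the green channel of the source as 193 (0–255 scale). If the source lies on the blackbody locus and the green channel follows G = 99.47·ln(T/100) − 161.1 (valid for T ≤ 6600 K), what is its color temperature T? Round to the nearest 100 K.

ln t = (193 + 161.1) / 99.47 = 3.5599.
t = e^3.5599 = 35.159.
T = 100·t = 3516 K → 3500 K to the nearest 100 K.

3500 K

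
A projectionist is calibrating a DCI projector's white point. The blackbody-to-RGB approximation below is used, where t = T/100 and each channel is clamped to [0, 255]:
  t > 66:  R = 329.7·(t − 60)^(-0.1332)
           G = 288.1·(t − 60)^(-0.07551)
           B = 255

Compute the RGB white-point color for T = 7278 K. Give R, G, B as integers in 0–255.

t = 7278/100 = 72.78; the t > 66 branch applies.
R = 329.7·(72.78 − 60)^(-0.1332) = 329.7·12.78^(-0.1332) = 329.7·0.71221 = 234.817.
G = 288.1·(72.78 − 60)^(-0.07551) = 288.1·12.78^(-0.07551) = 288.1·0.82498 = 237.678.
B = 255 by definition for t > 66.
Rounded: (235, 238, 255).

R=235, G=238, B=255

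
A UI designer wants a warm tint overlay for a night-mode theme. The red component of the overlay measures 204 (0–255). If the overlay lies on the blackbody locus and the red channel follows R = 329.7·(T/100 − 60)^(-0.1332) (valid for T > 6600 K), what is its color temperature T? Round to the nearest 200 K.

9600 K

(t − 60)^(-0.1332) = 204/329.7 = 0.61874.
t − 60 = 0.61874^(1/-0.1332) = 0.61874^(-7.508) = 36.748, so t = 96.748.
T = 100·t = 9675 K → 9600 K to the nearest 200 K.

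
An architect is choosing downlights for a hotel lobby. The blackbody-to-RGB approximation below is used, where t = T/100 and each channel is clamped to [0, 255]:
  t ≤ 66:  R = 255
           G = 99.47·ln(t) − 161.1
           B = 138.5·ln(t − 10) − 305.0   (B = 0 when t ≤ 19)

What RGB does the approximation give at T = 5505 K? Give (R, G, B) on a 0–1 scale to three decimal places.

t = 5505/100 = 55.05; the t ≤ 66 branch applies.
R = 255 by definition for t ≤ 66.
G = 99.47·ln 55.05 − 161.1 = 99.47·4.0082 − 161.1 = 237.600.
B = 138.5·ln(55.05 − 10) − 305.0 = 138.5·ln 45.05 − 305.0 = 138.5·3.8078 − 305.0 = 222.377.
Dividing each by 255: (1.0000, 0.9318, 0.8721) → (1.000, 0.932, 0.872).

(1.000, 0.932, 0.872)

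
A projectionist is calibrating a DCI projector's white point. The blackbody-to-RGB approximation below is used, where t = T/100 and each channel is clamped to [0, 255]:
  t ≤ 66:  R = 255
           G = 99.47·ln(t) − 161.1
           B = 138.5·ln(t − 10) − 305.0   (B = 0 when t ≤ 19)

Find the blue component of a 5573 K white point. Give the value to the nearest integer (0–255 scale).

224

t = 5573/100 = 55.73; the t ≤ 66 branch applies.
B = 138.5·ln(55.73 − 10) − 305.0 = 138.5·ln 45.73 − 305.0 = 138.5·3.8228 − 305.0 = 224.452.
Rounded: 224.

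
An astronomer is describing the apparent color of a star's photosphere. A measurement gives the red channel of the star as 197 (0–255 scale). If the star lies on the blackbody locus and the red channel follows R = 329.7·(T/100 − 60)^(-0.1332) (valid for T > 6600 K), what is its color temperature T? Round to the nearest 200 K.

(t − 60)^(-0.1332) = 197/329.7 = 0.59751.
t − 60 = 0.59751^(1/-0.1332) = 0.59751^(-7.508) = 47.761, so t = 107.761.
T = 100·t = 10776 K → 10800 K to the nearest 200 K.

10800 K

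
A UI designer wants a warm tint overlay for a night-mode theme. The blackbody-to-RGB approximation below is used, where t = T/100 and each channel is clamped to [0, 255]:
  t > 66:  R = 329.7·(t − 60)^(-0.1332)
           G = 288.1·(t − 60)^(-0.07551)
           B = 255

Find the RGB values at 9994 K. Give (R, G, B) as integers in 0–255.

(202, 218, 255)

t = 9994/100 = 99.94; the t > 66 branch applies.
R = 329.7·(99.94 − 60)^(-0.1332) = 329.7·39.94^(-0.1332) = 329.7·0.61192 = 201.749.
G = 288.1·(99.94 − 60)^(-0.07551) = 288.1·39.94^(-0.07551) = 288.1·0.75697 = 218.083.
B = 255 by definition for t > 66.
Rounded: (202, 218, 255).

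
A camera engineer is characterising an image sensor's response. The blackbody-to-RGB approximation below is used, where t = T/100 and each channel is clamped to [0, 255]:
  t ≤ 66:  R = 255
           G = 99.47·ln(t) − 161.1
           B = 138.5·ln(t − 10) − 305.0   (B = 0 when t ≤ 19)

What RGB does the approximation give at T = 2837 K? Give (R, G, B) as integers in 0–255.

(255, 172, 98)

t = 2837/100 = 28.37; the t ≤ 66 branch applies.
R = 255 by definition for t ≤ 66.
G = 99.47·ln 28.37 − 161.1 = 99.47·3.3453 − 161.1 = 171.660.
B = 138.5·ln(28.37 − 10) − 305.0 = 138.5·ln 18.37 − 305.0 = 138.5·2.9107 − 305.0 = 98.135.
Rounded: (255, 172, 98).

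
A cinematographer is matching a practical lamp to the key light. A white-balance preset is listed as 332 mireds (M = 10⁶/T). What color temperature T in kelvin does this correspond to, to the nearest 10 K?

T = 10⁶ / 332 = 3012.05 K → 3010 K.

3010 K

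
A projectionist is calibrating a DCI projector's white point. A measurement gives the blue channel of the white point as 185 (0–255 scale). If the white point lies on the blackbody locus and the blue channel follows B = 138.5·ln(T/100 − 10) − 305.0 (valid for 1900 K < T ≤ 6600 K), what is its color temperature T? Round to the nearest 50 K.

ln(t − 10) = (185 + 305.0) / 138.5 = 3.5379.
t − 10 = e^3.5379 = 34.395, so t = 44.395.
T = 100·t = 4439 K → 4450 K to the nearest 50 K.

4450 K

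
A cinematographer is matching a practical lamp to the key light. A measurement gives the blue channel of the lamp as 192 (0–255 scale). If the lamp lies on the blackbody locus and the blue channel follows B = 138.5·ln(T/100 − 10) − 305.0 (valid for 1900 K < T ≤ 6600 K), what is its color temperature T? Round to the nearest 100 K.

ln(t − 10) = (192 + 305.0) / 138.5 = 3.5884.
t − 10 = e^3.5884 = 36.178, so t = 46.178.
T = 100·t = 4618 K → 4600 K to the nearest 100 K.

4600 K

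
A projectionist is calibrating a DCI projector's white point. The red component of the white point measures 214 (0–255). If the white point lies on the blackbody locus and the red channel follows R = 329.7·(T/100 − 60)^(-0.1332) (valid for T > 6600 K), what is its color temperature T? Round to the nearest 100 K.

8600 K

(t − 60)^(-0.1332) = 214/329.7 = 0.64907.
t − 60 = 0.64907^(1/-0.1332) = 0.64907^(-7.508) = 25.657, so t = 85.657.
T = 100·t = 8566 K → 8600 K to the nearest 100 K.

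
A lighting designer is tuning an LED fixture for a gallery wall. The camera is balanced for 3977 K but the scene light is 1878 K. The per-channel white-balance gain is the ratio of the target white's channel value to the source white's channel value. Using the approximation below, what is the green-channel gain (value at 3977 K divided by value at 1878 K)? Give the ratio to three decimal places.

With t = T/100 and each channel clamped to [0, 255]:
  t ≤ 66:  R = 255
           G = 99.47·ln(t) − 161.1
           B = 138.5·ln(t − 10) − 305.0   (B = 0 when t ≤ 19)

1.571

At 1878 K (t = 18.78):
  G = 99.47·ln 18.78 − 161.1 = 99.47·2.9328 − 161.1 = 130.625.
At 3977 K (t = 39.77):
  G = 99.47·ln 39.77 − 161.1 = 99.47·3.6831 − 161.1 = 205.259.
Gain = 205.259 / 130.625 = 1.5714 → 1.571.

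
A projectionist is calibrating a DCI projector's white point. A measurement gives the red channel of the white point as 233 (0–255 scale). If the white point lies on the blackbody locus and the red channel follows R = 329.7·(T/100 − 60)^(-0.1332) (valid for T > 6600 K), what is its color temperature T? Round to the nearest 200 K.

7400 K

(t − 60)^(-0.1332) = 233/329.7 = 0.70670.
t − 60 = 0.70670^(1/-0.1332) = 0.70670^(-7.508) = 13.547, so t = 73.547.
T = 100·t = 7355 K → 7400 K to the nearest 200 K.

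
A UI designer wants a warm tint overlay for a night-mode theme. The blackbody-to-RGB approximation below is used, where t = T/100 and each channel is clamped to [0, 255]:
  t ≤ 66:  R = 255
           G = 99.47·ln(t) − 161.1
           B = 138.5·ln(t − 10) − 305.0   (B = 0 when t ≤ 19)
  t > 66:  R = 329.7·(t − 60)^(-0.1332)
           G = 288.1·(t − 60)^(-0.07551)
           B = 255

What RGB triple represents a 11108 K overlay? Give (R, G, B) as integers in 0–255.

t = 11108/100 = 111.08; the t > 66 branch applies.
R = 329.7·(111.08 − 60)^(-0.1332) = 329.7·51.08^(-0.1332) = 329.7·0.59219 = 195.245.
G = 288.1·(111.08 − 60)^(-0.07551) = 288.1·51.08^(-0.07551) = 288.1·0.74304 = 214.069.
B = 255 by definition for t > 66.
Rounded: (195, 214, 255).

(195, 214, 255)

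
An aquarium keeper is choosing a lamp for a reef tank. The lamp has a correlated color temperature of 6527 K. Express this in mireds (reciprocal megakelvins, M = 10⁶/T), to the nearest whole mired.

153 mireds

M = 10⁶ / 6527 = 153.210 → 153 mireds.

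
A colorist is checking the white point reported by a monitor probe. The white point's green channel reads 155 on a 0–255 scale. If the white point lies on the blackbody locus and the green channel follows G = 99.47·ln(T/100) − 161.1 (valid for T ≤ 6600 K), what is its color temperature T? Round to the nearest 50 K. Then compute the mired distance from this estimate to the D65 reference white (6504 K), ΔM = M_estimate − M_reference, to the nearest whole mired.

ln t = (155 + 161.1) / 99.47 = 3.1778.
t = e^3.1778 = 23.995.
T = 100·t = 2399 K → 2400 K to the nearest 50 K.
M_estimate = 10⁶/2400 = 416.67; M_reference = 10⁶/6504 = 153.75.
ΔM = 416.67 − 153.75 = 262.92 → +263 mireds.

+263 mireds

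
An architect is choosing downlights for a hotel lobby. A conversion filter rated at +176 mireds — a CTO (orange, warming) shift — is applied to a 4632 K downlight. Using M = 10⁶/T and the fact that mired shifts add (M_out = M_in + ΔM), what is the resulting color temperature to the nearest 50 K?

M_in = 10⁶/4632 = 215.89 mireds.
M_out = 215.89 + (+176) = 391.89 mireds.
T_out = 10⁶/391.89 = 2551.7 K → 2550 K.

2550 K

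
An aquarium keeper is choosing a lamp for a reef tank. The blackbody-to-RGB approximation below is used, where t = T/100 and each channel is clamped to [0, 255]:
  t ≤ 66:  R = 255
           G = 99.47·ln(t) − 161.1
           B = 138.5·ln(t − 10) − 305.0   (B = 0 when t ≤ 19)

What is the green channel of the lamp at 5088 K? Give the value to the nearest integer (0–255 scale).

t = 5088/100 = 50.88; the t ≤ 66 branch applies.
G = 99.47·ln 50.88 − 161.1 = 99.47·3.9295 − 161.1 = 229.764.
Rounded: 230.

230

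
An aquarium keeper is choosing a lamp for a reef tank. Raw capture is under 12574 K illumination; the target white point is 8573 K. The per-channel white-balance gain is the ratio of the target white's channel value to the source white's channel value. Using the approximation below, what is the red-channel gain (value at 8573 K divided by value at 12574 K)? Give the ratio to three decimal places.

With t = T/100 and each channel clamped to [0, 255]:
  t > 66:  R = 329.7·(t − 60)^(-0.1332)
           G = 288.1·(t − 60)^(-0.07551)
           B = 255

1.133

At 12574 K (t = 125.74):
  R = 329.7·(125.74 − 60)^(-0.1332) = 329.7·65.74^(-0.1332) = 329.7·0.57262 = 188.792.
At 8573 K (t = 85.73):
  R = 329.7·(85.73 − 60)^(-0.1332) = 329.7·25.73^(-0.1332) = 329.7·0.64883 = 213.919.
Gain = 213.919 / 188.792 = 1.1331 → 1.133.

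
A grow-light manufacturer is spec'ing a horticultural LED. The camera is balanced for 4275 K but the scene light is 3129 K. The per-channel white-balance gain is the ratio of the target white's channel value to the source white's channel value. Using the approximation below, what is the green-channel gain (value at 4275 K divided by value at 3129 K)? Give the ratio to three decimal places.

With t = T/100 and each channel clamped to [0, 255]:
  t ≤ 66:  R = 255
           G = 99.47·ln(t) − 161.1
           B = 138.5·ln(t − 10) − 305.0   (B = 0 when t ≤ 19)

1.171

At 3129 K (t = 31.29):
  G = 99.47·ln 31.29 − 161.1 = 99.47·3.4433 − 161.1 = 181.405.
At 4275 K (t = 42.75):
  G = 99.47·ln 42.75 − 161.1 = 99.47·3.7554 − 161.1 = 212.447.
Gain = 212.447 / 181.405 = 1.1711 → 1.171.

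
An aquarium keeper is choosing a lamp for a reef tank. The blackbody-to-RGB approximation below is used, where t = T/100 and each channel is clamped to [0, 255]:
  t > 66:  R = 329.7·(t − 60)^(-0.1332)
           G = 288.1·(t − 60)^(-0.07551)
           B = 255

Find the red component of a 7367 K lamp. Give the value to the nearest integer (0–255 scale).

t = 7367/100 = 73.67; the t > 66 branch applies.
R = 329.7·(73.67 − 60)^(-0.1332) = 329.7·13.67^(-0.1332) = 329.7·0.70586 = 232.720.
Rounded: 233.

233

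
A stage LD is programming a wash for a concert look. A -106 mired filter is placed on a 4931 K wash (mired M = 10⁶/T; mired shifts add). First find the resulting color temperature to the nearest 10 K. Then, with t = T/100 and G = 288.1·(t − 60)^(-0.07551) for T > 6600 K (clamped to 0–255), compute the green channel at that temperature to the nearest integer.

M_in = 10⁶/4931 = 202.80; M_out = 202.80 + (-106) = 96.80.
T_out = 10⁶/96.80 = 10330.7 K → 10330 K; t = 103.3.
G = 288.1·(103.3 − 60)^(-0.07551) = 288.1·43.3^(-0.07551) = 288.1·0.75237 = 216.756.
Rounded: 217.

217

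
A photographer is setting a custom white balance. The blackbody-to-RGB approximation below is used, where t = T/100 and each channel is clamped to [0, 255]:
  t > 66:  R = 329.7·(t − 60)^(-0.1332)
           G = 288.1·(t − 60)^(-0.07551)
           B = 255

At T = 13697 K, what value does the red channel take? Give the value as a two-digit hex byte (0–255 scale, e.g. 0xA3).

0xB9

t = 13697/100 = 136.97; the t > 66 branch applies.
R = 329.7·(136.97 − 60)^(-0.1332) = 329.7·76.97^(-0.1332) = 329.7·0.56071 = 184.868.
Rounded: 185; in hex, 0xB9.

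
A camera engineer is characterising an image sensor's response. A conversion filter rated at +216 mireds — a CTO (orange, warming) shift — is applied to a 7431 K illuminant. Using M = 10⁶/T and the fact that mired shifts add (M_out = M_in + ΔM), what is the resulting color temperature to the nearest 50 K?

2850 K

M_in = 10⁶/7431 = 134.57 mireds.
M_out = 134.57 + (+216) = 350.57 mireds.
T_out = 10⁶/350.57 = 2852.5 K → 2850 K.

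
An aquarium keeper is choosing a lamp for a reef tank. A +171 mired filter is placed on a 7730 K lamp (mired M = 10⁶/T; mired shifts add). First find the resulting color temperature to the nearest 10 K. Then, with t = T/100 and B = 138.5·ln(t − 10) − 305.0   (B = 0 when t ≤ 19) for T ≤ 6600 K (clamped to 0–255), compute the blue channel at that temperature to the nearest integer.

131

M_in = 10⁶/7730 = 129.37; M_out = 129.37 + (+171) = 300.37.
T_out = 10⁶/300.37 = 3329.3 K → 3330 K; t = 33.3.
B = 138.5·ln(33.3 − 10) − 305.0 = 138.5·ln 23.3 − 305.0 = 138.5·3.1485 − 305.0 = 131.061.
Rounded: 131.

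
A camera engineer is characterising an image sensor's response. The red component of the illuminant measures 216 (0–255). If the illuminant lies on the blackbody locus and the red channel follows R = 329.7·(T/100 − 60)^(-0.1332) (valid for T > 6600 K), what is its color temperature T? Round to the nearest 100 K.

8400 K

(t − 60)^(-0.1332) = 216/329.7 = 0.65514.
t − 60 = 0.65514^(1/-0.1332) = 0.65514^(-7.508) = 23.926, so t = 83.926.
T = 100·t = 8393 K → 8400 K to the nearest 100 K.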